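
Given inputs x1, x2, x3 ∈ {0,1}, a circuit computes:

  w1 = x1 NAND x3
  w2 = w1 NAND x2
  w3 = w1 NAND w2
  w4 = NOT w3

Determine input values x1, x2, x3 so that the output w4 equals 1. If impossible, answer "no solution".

w4 = NOT w3 must be 1, so w3 = 0.
Check with x1=0, x2=0, x3=1:
w1 = x1 NAND x3 = 0 NAND 1 = 1
w2 = w1 NAND x2 = 1 NAND 0 = 1
w3 = w1 NAND w2 = 1 NAND 1 = 0
w4 = NOT w3 = NOT 0 = 1
So w4 = 1 as required.

x1=0, x2=0, x3=1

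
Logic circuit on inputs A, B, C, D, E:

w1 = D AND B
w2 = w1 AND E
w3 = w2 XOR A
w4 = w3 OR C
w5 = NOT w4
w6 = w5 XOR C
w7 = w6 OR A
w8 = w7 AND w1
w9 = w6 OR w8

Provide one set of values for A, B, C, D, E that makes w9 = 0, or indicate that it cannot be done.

A=0 B=1 C=0 D=1 E=1

w9 = w6 OR w8 must be 0, so both w6 = 0 and w8 = 0.
w6 = w5 XOR C must be 0, so w5 and C are equal.
w8 = w7 AND w1 must be 0, so at least one of w7, w1 is 0.
Check with A=0 B=1 C=0 D=1 E=1:
w1 = D AND B = 1 AND 1 = 1
w2 = w1 AND E = 1 AND 1 = 1
w3 = w2 XOR A = 1 XOR 0 = 1
w4 = w3 OR C = 1 OR 0 = 1
w5 = NOT w4 = NOT 1 = 0
w6 = w5 XOR C = 0 XOR 0 = 0
w7 = w6 OR A = 0 OR 0 = 0
w8 = w7 AND w1 = 0 AND 1 = 0
w9 = w6 OR w8 = 0 OR 0 = 0
So w9 = 0 as required.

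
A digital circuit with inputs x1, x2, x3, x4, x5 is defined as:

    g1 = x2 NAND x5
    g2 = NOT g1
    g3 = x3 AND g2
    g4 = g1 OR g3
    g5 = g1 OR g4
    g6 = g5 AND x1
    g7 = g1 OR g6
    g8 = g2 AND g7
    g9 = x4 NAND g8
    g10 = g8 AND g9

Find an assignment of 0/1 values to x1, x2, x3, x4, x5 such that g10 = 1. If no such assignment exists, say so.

g10 = g8 AND g9 must be 1, so both g8 = 1 and g9 = 1.
g8 = g2 AND g7 must be 1, so both g2 = 1 and g7 = 1.
Check with x1=1, x2=1, x3=1, x4=0, x5=1:
g1 = x2 NAND x5 = 1 NAND 1 = 0
g2 = NOT g1 = NOT 0 = 1
g3 = x3 AND g2 = 1 AND 1 = 1
g4 = g1 OR g3 = 0 OR 1 = 1
g5 = g1 OR g4 = 0 OR 1 = 1
g6 = g5 AND x1 = 1 AND 1 = 1
g7 = g1 OR g6 = 0 OR 1 = 1
g8 = g2 AND g7 = 1 AND 1 = 1
g9 = x4 NAND g8 = 0 NAND 1 = 1
g10 = g8 AND g9 = 1 AND 1 = 1
So g10 = 1 as required.

x1=1, x2=1, x3=1, x4=0, x5=1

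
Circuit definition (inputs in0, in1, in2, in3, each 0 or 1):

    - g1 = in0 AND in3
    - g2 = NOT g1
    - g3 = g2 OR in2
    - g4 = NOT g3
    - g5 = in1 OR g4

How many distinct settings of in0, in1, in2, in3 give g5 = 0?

g5 = in1 OR g4 must be 0, so both in1 = 0 and g4 = 0.
g4 = NOT g3 must be 0, so g3 = 1.
g3 = g2 OR in2 must be 1, so at least one of g2, in2 is 1.
Enumerating the 16 input combinations, 7 give g5 = 0 and 9 give g5 = 1.

7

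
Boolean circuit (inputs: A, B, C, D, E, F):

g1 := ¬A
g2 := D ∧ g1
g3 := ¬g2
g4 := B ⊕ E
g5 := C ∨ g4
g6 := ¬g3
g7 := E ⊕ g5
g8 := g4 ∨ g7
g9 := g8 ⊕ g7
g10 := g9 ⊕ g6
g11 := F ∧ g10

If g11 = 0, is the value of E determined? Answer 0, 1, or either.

Both values of E occur among assignments with g11 = 0:
  E=0: A=0, B=0, C=0, D=0, E=0, F=0
  E=1: A=0, B=0, C=0, D=0, E=1, F=0

either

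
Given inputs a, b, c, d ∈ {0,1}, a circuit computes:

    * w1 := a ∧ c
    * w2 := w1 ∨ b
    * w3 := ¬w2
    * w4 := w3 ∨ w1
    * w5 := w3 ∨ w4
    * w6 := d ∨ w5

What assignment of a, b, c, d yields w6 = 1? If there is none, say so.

a=1, b=0, c=0, d=0

Check with a=1, b=0, c=0, d=0:
w1 = a ∧ c = 1 ∧ 0 = 0
w2 = w1 ∨ b = 0 ∨ 0 = 0
w3 = ¬w2 = ¬0 = 1
w4 = w3 ∨ w1 = 1 ∨ 0 = 1
w5 = w3 ∨ w4 = 1 ∨ 1 = 1
w6 = d ∨ w5 = 0 ∨ 1 = 1
So w6 = 1 as required.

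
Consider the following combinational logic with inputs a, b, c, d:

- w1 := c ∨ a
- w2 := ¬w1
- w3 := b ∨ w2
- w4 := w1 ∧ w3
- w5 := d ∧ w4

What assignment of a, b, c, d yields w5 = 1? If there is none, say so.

Check with a=1, b=1, c=0, d=1:
w1 = c ∨ a = 0 ∨ 1 = 1
w2 = ¬w1 = ¬1 = 0
w3 = b ∨ w2 = 1 ∨ 0 = 1
w4 = w1 ∧ w3 = 1 ∧ 1 = 1
w5 = d ∧ w4 = 1 ∧ 1 = 1
So w5 = 1 as required.

a=1, b=1, c=0, d=1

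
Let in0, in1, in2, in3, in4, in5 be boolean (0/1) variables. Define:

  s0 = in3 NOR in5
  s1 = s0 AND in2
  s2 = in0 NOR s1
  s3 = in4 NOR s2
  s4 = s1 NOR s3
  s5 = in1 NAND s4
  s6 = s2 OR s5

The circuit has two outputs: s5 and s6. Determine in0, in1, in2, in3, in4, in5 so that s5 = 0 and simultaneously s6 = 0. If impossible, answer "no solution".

Check with in0=1 in1=1 in2=0 in3=1 in4=1 in5=1:
s0 = in3 NOR in5 = 1 NOR 1 = 0
s1 = s0 AND in2 = 0 AND 0 = 0
s2 = in0 NOR s1 = 1 NOR 0 = 0
s3 = in4 NOR s2 = 1 NOR 0 = 0
s4 = s1 NOR s3 = 0 NOR 0 = 1
s5 = in1 NAND s4 = 1 NAND 1 = 0
s6 = s2 OR s5 = 0 OR 0 = 0
So s5 = 0 and s6 = 0.

in0=1 in1=1 in2=0 in3=1 in4=1 in5=1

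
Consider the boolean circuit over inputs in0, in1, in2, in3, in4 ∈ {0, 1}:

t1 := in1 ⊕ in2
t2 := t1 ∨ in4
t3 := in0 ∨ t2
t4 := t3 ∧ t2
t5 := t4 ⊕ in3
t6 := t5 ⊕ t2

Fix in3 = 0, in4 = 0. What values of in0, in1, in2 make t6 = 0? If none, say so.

t6 = t5 ⊕ t2 must be 0, so t5 and t2 are equal.
Check with in3 = 0, in4 = 0 and in0=0, in1=1, in2=1:
t1 = in1 ⊕ in2 = 1 ⊕ 1 = 0
t2 = t1 ∨ in4 = 0 ∨ 0 = 0
t3 = in0 ∨ t2 = 0 ∨ 0 = 0
t4 = t3 ∧ t2 = 0 ∧ 0 = 0
t5 = t4 ⊕ in3 = 0 ⊕ 0 = 0
t6 = t5 ⊕ t2 = 0 ⊕ 0 = 0
So t6 = 0.

in0=0, in1=1, in2=1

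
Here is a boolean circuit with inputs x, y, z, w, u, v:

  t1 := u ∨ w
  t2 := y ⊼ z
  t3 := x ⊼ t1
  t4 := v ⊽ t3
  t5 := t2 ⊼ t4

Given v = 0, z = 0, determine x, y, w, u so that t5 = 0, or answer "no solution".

x=1 y=1 w=1 u=0

Check with v = 0, z = 0 and x=1, y=1, w=1, u=0:
t1 = u ∨ w = 0 ∨ 1 = 1
t2 = y ⊼ z = 1 ⊼ 0 = 1
t3 = x ⊼ t1 = 1 ⊼ 1 = 0
t4 = v ⊽ t3 = 0 ⊽ 0 = 1
t5 = t2 ⊼ t4 = 1 ⊼ 1 = 0
So t5 = 0.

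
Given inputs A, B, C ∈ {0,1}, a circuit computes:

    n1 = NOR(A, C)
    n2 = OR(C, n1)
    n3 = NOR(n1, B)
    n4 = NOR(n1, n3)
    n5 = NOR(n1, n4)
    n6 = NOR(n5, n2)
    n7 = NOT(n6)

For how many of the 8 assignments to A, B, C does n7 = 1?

7

n7 = NOT(n6) must be 1, so n6 = 0.
n6 = NOR(n5, n2) must be 0, so at least one of n5, n2 is 1.
Enumerating the 8 input combinations, 7 give n7 = 1 and 1 give n7 = 0.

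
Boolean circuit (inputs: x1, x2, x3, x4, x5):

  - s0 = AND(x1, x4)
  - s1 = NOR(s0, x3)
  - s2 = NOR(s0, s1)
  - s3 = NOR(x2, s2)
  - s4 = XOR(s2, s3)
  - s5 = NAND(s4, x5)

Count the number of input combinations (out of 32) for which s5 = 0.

s5 = NAND(s4, x5) must be 0, so both s4 = 1 and x5 = 1.
s4 = XOR(s2, s3) must be 1, so s2 and s3 differ.
Enumerating the 32 input combinations, 11 give s5 = 0 and 21 give s5 = 1.

11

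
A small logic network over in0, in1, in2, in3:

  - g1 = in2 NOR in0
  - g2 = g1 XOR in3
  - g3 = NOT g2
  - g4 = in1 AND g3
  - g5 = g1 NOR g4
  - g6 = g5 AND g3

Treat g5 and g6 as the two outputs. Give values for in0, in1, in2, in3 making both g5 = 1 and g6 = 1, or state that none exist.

in0=1, in1=0, in2=0, in3=0

Check with in0=1, in1=0, in2=0, in3=0:
g1 = in2 NOR in0 = 0 NOR 1 = 0
g2 = g1 XOR in3 = 0 XOR 0 = 0
g3 = NOT g2 = NOT 0 = 1
g4 = in1 AND g3 = 0 AND 1 = 0
g5 = g1 NOR g4 = 0 NOR 0 = 1
g6 = g5 AND g3 = 1 AND 1 = 1
So g5 = 1 and g6 = 1.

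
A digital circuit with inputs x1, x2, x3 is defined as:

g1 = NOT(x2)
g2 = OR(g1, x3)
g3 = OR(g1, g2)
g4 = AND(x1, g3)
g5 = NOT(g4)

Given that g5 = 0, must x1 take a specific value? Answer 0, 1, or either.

1

g5 = NOT(g4) must be 0, so g4 = 1.
g4 = AND(x1, g3) must be 1, so both x1 = 1 and g3 = 1.
Every assignment with g5 = 0 has x1 = 1; there are 3 such assignment(s).
  x1=1, x2=0, x3=0
  x1=1, x2=0, x3=1
  x1=1, x2=1, x3=1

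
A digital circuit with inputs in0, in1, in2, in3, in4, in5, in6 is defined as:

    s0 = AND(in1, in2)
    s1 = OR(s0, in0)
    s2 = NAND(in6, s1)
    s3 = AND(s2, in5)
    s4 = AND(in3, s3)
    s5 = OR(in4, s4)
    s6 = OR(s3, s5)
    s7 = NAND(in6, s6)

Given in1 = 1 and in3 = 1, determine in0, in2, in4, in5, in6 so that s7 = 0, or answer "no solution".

Check with in1 = 1 and in3 = 1 and in0=0, in2=0, in4=1, in5=1, in6=1:
s0 = AND(in1, in2) = AND(1, 0) = 0
s1 = OR(s0, in0) = OR(0, 0) = 0
s2 = NAND(in6, s1) = NAND(1, 0) = 1
s3 = AND(s2, in5) = AND(1, 1) = 1
s4 = AND(in3, s3) = AND(1, 1) = 1
s5 = OR(in4, s4) = OR(1, 1) = 1
s6 = OR(s3, s5) = OR(1, 1) = 1
s7 = NAND(in6, s6) = NAND(1, 1) = 0
So s7 = 0.

in0=0 in2=0 in4=1 in5=1 in6=1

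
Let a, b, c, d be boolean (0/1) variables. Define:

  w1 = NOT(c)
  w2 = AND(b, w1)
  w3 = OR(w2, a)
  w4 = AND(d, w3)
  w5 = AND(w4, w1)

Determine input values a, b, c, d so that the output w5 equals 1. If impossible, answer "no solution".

w5 = AND(w4, w1) must be 1, so both w4 = 1 and w1 = 1.
w4 = AND(d, w3) must be 1, so both d = 1 and w3 = 1.
Check with a=1, b=1, c=0, d=1:
w1 = NOT(c) = NOT 0 = 1
w2 = AND(b, w1) = AND(1, 1) = 1
w3 = OR(w2, a) = OR(1, 1) = 1
w4 = AND(d, w3) = AND(1, 1) = 1
w5 = AND(w4, w1) = AND(1, 1) = 1
So w5 = 1 as required.

a=1, b=1, c=0, d=1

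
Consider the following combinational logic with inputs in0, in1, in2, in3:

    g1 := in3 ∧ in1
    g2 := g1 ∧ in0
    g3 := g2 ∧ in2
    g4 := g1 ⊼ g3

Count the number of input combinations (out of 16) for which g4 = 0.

g4 = g1 ⊼ g3 must be 0, so both g1 = 1 and g3 = 1.
g1 = in3 ∧ in1 must be 1, so both in3 = 1 and in1 = 1.
Enumerating the 16 input combinations, 1 give g4 = 0 and 15 give g4 = 1.

1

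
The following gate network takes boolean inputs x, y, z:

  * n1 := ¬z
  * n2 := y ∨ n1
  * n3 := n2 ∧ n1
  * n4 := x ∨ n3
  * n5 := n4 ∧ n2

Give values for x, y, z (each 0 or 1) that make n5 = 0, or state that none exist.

x=0, y=1, z=1

n5 = n4 ∧ n2 must be 0, so at least one of n4, n2 is 0.
Check with x=0, y=1, z=1:
n1 = ¬z = ¬1 = 0
n2 = y ∨ n1 = 1 ∨ 0 = 1
n3 = n2 ∧ n1 = 1 ∧ 0 = 0
n4 = x ∨ n3 = 0 ∨ 0 = 0
n5 = n4 ∧ n2 = 0 ∧ 1 = 0
So n5 = 0 as required.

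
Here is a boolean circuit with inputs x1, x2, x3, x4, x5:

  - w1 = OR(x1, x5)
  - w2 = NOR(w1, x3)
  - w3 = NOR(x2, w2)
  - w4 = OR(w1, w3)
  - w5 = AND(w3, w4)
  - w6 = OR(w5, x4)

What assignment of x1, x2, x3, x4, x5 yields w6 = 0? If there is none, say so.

Check with x1=1, x2=1, x3=0, x4=0, x5=1:
w1 = OR(x1, x5) = OR(1, 1) = 1
w2 = NOR(w1, x3) = NOR(1, 0) = 0
w3 = NOR(x2, w2) = NOR(1, 0) = 0
w4 = OR(w1, w3) = OR(1, 0) = 1
w5 = AND(w3, w4) = AND(0, 1) = 0
w6 = OR(w5, x4) = OR(0, 0) = 0
So w6 = 0 as required.

x1=1, x2=1, x3=0, x4=0, x5=1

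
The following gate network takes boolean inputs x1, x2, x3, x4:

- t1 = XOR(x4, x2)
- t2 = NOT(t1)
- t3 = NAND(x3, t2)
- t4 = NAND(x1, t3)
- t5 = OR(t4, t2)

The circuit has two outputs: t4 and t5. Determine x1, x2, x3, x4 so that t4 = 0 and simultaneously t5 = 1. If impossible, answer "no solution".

Check with x1=1, x2=0, x3=0, x4=0:
t1 = XOR(x4, x2) = XOR(0, 0) = 0
t2 = NOT(t1) = NOT 0 = 1
t3 = NAND(x3, t2) = NAND(0, 1) = 1
t4 = NAND(x1, t3) = NAND(1, 1) = 0
t5 = OR(t4, t2) = OR(0, 1) = 1
So t4 = 0 and t5 = 1.

x1=1, x2=0, x3=0, x4=0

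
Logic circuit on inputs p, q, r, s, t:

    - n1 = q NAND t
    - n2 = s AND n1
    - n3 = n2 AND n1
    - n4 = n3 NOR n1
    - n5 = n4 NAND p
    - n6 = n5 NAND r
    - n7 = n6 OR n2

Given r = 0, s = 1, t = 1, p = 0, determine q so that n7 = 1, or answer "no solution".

q=1

n7 = n6 OR n2 must be 1, so at least one of n6, n2 is 1.
Check with r = 0, s = 1, t = 1, p = 0 and q=1:
n1 = q NAND t = 1 NAND 1 = 0
n2 = s AND n1 = 1 AND 0 = 0
n3 = n2 AND n1 = 0 AND 0 = 0
n4 = n3 NOR n1 = 0 NOR 0 = 1
n5 = n4 NAND p = 1 NAND 0 = 1
n6 = n5 NAND r = 1 NAND 0 = 1
n7 = n6 OR n2 = 1 OR 0 = 1
So n7 = 1.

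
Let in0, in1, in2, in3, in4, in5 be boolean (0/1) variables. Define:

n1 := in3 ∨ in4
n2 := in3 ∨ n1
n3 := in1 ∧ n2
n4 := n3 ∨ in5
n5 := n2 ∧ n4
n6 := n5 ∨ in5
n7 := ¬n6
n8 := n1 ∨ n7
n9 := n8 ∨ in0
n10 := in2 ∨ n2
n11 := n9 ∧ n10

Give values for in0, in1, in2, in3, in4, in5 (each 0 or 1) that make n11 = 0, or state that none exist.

in0=0 in1=1 in2=0 in3=0 in4=0 in5=1

Check with in0=0 in1=1 in2=0 in3=0 in4=0 in5=1:
n1 = in3 ∨ in4 = 0 ∨ 0 = 0
n2 = in3 ∨ n1 = 0 ∨ 0 = 0
n3 = in1 ∧ n2 = 1 ∧ 0 = 0
n4 = n3 ∨ in5 = 0 ∨ 1 = 1
n5 = n2 ∧ n4 = 0 ∧ 1 = 0
n6 = n5 ∨ in5 = 0 ∨ 1 = 1
n7 = ¬n6 = ¬1 = 0
n8 = n1 ∨ n7 = 0 ∨ 0 = 0
n9 = n8 ∨ in0 = 0 ∨ 0 = 0
n10 = in2 ∨ n2 = 0 ∨ 0 = 0
n11 = n9 ∧ n10 = 0 ∧ 0 = 0
So n11 = 0 as required.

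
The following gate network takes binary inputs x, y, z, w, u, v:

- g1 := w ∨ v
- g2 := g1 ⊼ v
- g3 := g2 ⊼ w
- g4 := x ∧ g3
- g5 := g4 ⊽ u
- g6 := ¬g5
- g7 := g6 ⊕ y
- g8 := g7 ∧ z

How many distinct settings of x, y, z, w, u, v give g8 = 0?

48

g8 = g7 ∧ z must be 0, so at least one of g7, z is 0.
Enumerating the 64 input combinations, 48 give g8 = 0 and 16 give g8 = 1.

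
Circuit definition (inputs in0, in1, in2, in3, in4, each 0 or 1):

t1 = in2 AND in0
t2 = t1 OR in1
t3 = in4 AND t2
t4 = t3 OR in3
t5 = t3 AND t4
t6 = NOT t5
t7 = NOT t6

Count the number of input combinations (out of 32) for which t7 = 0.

22

t7 = NOT t6 must be 0, so t6 = 1.
Enumerating the 32 input combinations, 22 give t7 = 0 and 10 give t7 = 1.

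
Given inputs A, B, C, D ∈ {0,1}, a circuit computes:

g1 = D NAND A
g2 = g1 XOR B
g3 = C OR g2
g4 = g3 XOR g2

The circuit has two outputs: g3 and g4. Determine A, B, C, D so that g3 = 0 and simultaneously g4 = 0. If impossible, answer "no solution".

Check with A=0, B=1, C=0, D=1:
g1 = D NAND A = 1 NAND 0 = 1
g2 = g1 XOR B = 1 XOR 1 = 0
g3 = C OR g2 = 0 OR 0 = 0
g4 = g3 XOR g2 = 0 XOR 0 = 0
So g3 = 0 and g4 = 0.

A=0, B=1, C=0, D=1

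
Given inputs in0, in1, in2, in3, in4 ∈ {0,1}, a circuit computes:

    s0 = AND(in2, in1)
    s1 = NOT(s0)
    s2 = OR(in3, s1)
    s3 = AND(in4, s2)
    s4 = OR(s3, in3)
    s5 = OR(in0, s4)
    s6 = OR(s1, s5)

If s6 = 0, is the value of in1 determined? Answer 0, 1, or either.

1

s6 = OR(s1, s5) must be 0, so both s1 = 0 and s5 = 0.
Every assignment with s6 = 0 has in1 = 1; there are 2 such assignment(s).
  in0=0, in1=1, in2=1, in3=0, in4=0
  in0=0, in1=1, in2=1, in3=0, in4=1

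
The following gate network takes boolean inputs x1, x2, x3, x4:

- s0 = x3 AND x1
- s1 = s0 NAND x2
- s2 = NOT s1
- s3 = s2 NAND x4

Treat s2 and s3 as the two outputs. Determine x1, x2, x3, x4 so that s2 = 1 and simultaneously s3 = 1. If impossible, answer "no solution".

Check with x1=1, x2=1, x3=1, x4=0:
s0 = x3 AND x1 = 1 AND 1 = 1
s1 = s0 NAND x2 = 1 NAND 1 = 0
s2 = NOT s1 = NOT 0 = 1
s3 = s2 NAND x4 = 1 NAND 0 = 1
So s2 = 1 and s3 = 1.

x1=1, x2=1, x3=1, x4=0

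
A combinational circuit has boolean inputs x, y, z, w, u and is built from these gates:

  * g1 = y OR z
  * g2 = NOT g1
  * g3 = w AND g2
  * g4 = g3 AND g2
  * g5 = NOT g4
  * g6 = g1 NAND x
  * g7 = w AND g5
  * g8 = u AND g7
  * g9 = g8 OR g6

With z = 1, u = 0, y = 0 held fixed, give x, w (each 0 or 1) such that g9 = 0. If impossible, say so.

Check with z = 1, u = 0, y = 0 and x=1, w=0:
g1 = y OR z = 0 OR 1 = 1
g2 = NOT g1 = NOT 1 = 0
g3 = w AND g2 = 0 AND 0 = 0
g4 = g3 AND g2 = 0 AND 0 = 0
g5 = NOT g4 = NOT 0 = 1
g6 = g1 NAND x = 1 NAND 1 = 0
g7 = w AND g5 = 0 AND 1 = 0
g8 = u AND g7 = 0 AND 0 = 0
g9 = g8 OR g6 = 0 OR 0 = 0
So g9 = 0.

x=1, w=0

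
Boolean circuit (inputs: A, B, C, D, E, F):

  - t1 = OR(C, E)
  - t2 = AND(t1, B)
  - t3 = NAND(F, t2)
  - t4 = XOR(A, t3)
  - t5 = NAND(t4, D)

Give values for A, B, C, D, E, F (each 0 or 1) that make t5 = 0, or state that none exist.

t5 = NAND(t4, D) must be 0, so both t4 = 1 and D = 1.
Check with A=0, B=1, C=0, D=1, E=1, F=0:
t1 = OR(C, E) = OR(0, 1) = 1
t2 = AND(t1, B) = AND(1, 1) = 1
t3 = NAND(F, t2) = NAND(0, 1) = 1
t4 = XOR(A, t3) = XOR(0, 1) = 1
t5 = NAND(t4, D) = NAND(1, 1) = 0
So t5 = 0 as required.

A=0, B=1, C=0, D=1, E=1, F=0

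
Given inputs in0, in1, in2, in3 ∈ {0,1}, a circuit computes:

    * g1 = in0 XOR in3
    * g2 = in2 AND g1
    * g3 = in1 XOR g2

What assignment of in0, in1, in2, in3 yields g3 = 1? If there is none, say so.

g3 = in1 XOR g2 must be 1, so in1 and g2 differ.
Check with in0=0, in1=1, in2=0, in3=1:
g1 = in0 XOR in3 = 0 XOR 1 = 1
g2 = in2 AND g1 = 0 AND 1 = 0
g3 = in1 XOR g2 = 1 XOR 0 = 1
So g3 = 1 as required.

in0=0, in1=1, in2=0, in3=1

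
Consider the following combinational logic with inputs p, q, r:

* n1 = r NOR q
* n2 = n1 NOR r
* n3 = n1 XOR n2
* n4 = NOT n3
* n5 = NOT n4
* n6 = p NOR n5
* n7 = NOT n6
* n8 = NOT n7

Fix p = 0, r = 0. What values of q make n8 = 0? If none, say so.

Check with p = 0, r = 0 and q=0:
n1 = r NOR q = 0 NOR 0 = 1
n2 = n1 NOR r = 1 NOR 0 = 0
n3 = n1 XOR n2 = 1 XOR 0 = 1
n4 = NOT n3 = NOT 1 = 0
n5 = NOT n4 = NOT 0 = 1
n6 = p NOR n5 = 0 NOR 1 = 0
n7 = NOT n6 = NOT 0 = 1
n8 = NOT n7 = NOT 1 = 0
So n8 = 0.

q=0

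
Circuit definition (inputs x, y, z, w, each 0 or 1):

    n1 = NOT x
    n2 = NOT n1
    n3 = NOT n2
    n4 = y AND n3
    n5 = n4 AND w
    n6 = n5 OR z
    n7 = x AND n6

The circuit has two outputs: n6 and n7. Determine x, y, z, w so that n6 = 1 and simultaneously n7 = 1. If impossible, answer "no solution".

Check with x=1 y=0 z=1 w=0:
n1 = NOT x = NOT 1 = 0
n2 = NOT n1 = NOT 0 = 1
n3 = NOT n2 = NOT 1 = 0
n4 = y AND n3 = 0 AND 0 = 0
n5 = n4 AND w = 0 AND 0 = 0
n6 = n5 OR z = 0 OR 1 = 1
n7 = x AND n6 = 1 AND 1 = 1
So n6 = 1 and n7 = 1.

x=1 y=0 z=1 w=0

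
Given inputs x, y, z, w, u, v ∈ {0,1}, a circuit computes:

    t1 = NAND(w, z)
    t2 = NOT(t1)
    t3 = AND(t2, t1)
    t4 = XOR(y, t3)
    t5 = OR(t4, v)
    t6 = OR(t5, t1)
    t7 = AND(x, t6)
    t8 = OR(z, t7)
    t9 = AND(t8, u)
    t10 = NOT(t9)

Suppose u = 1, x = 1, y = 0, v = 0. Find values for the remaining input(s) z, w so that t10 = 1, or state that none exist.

With u = 1, x = 1, y = 0, v = 0 fixed, none of the 4 settings of z, w give t10 = 1.
For example, with z=0, w=1:
t1 = NAND(w, z) = NAND(1, 0) = 1
t2 = NOT(t1) = NOT 1 = 0
t3 = AND(t2, t1) = AND(0, 1) = 0
t4 = XOR(y, t3) = XOR(0, 0) = 0
t5 = OR(t4, v) = OR(0, 0) = 0
t6 = OR(t5, t1) = OR(0, 1) = 1
t7 = AND(x, t6) = AND(1, 1) = 1
t8 = OR(z, t7) = OR(0, 1) = 1
t9 = AND(t8, u) = AND(1, 1) = 1
t10 = NOT(t9) = NOT 1 = 0
giving t10 = 0 ≠ 1.

no solution exists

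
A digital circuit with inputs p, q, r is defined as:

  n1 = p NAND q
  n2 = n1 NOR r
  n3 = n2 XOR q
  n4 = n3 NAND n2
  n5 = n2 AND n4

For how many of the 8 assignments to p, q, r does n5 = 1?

1

n5 = n2 AND n4 must be 1, so both n2 = 1 and n4 = 1.
Satisfying assignments:
  p=1, q=1, r=0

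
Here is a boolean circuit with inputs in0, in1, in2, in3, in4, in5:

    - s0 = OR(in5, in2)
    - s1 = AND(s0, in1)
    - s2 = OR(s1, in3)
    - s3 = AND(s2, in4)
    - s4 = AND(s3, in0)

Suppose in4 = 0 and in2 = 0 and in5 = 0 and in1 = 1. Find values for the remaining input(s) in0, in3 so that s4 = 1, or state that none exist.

no solution exists

With in4 = 0 and in2 = 0 and in5 = 0 and in1 = 1 fixed, none of the 4 settings of in0, in3 give s4 = 1.
For example, with in0=1, in3=0:
s0 = OR(in5, in2) = OR(0, 0) = 0
s1 = AND(s0, in1) = AND(0, 1) = 0
s2 = OR(s1, in3) = OR(0, 0) = 0
s3 = AND(s2, in4) = AND(0, 0) = 0
s4 = AND(s3, in0) = AND(0, 1) = 0
giving s4 = 0 ≠ 1.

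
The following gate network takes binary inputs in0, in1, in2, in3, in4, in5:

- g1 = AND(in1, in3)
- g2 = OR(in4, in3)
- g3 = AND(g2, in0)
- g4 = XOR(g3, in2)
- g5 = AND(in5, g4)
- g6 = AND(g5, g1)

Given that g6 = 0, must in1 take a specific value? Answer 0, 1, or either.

Both values of in1 occur among assignments with g6 = 0:
  in1=0: in0=0, in1=0, in2=0, in3=0, in4=0, in5=0
  in1=1: in0=0, in1=1, in2=0, in3=0, in4=0, in5=0

either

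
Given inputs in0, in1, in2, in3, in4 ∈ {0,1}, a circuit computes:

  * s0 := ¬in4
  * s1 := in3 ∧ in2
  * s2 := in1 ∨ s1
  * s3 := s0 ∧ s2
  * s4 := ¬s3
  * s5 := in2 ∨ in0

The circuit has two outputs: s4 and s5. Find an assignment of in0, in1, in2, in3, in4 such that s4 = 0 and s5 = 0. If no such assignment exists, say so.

in0=0, in1=1, in2=0, in3=0, in4=0

Check with in0=0, in1=1, in2=0, in3=0, in4=0:
s0 = ¬in4 = ¬0 = 1
s1 = in3 ∧ in2 = 0 ∧ 0 = 0
s2 = in1 ∨ s1 = 1 ∨ 0 = 1
s3 = s0 ∧ s2 = 1 ∧ 1 = 1
s4 = ¬s3 = ¬1 = 0
s5 = in2 ∨ in0 = 0 ∨ 0 = 0
So s4 = 0 and s5 = 0.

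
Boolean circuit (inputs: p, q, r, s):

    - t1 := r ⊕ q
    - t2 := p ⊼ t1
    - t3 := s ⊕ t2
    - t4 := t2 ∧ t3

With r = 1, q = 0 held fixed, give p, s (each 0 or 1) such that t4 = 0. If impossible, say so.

t4 = t2 ∧ t3 must be 0, so at least one of t2, t3 is 0.
Check with r = 1, q = 0 and p=1, s=0:
t1 = r ⊕ q = 1 ⊕ 0 = 1
t2 = p ⊼ t1 = 1 ⊼ 1 = 0
t3 = s ⊕ t2 = 0 ⊕ 0 = 0
t4 = t2 ∧ t3 = 0 ∧ 0 = 0
So t4 = 0.

p=1, s=0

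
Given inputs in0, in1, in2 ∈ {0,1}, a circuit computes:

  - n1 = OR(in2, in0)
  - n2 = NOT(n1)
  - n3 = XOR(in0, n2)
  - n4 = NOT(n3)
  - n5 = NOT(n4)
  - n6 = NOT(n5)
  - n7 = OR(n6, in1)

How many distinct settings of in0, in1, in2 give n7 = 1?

n7 = OR(n6, in1) must be 1, so at least one of n6, in1 is 1.
Enumerating the 8 input combinations, 5 give n7 = 1 and 3 give n7 = 0.

5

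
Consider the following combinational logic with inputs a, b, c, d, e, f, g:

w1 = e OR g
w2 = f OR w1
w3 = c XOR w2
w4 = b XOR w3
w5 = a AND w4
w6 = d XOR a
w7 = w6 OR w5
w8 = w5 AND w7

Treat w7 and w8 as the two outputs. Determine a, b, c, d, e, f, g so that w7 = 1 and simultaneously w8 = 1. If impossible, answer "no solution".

Check with a=1, b=0, c=1, d=0, e=0, f=0, g=0:
w1 = e OR g = 0 OR 0 = 0
w2 = f OR w1 = 0 OR 0 = 0
w3 = c XOR w2 = 1 XOR 0 = 1
w4 = b XOR w3 = 0 XOR 1 = 1
w5 = a AND w4 = 1 AND 1 = 1
w6 = d XOR a = 0 XOR 1 = 1
w7 = w6 OR w5 = 1 OR 1 = 1
w8 = w5 AND w7 = 1 AND 1 = 1
So w7 = 1 and w8 = 1.

a=1, b=0, c=1, d=0, e=0, f=0, g=0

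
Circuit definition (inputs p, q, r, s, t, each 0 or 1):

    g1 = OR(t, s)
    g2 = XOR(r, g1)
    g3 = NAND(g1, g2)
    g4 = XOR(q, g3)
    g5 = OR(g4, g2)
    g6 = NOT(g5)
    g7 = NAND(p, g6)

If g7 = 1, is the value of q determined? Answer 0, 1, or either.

either

Both values of q occur among assignments with g7 = 1:
  q=0: p=0, q=0, r=0, s=0, t=0
  q=1: p=0, q=1, r=0, s=0, t=0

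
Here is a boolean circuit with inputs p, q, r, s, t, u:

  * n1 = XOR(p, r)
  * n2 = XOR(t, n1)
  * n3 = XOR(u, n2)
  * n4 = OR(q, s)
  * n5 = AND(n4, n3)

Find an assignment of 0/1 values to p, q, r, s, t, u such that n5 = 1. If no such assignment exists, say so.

n5 = AND(n4, n3) must be 1, so both n4 = 1 and n3 = 1.
Check with p=0, q=0, r=1, s=1, t=0, u=0:
n1 = XOR(p, r) = XOR(0, 1) = 1
n2 = XOR(t, n1) = XOR(0, 1) = 1
n3 = XOR(u, n2) = XOR(0, 1) = 1
n4 = OR(q, s) = OR(0, 1) = 1
n5 = AND(n4, n3) = AND(1, 1) = 1
So n5 = 1 as required.

p=0, q=0, r=1, s=1, t=0, u=0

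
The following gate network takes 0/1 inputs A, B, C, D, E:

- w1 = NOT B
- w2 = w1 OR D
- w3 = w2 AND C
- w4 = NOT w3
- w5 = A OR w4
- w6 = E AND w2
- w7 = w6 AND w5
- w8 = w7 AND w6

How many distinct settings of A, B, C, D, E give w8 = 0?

23

w8 = w7 AND w6 must be 0, so at least one of w7, w6 is 0.
Enumerating the 32 input combinations, 23 give w8 = 0 and 9 give w8 = 1.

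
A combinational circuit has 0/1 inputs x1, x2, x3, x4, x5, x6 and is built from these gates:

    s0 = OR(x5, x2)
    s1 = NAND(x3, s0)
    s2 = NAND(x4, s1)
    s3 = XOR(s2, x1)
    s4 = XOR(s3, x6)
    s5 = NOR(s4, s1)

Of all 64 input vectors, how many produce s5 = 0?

52

s5 = NOR(s4, s1) must be 0, so at least one of s4, s1 is 1.
Enumerating the 64 input combinations, 52 give s5 = 0 and 12 give s5 = 1.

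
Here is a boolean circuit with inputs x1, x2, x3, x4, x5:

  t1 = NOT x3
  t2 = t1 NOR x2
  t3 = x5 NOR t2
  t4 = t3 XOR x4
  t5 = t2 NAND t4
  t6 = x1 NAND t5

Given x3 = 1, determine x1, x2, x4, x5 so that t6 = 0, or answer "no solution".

Check with x3 = 1 and x1=1, x2=0, x4=0, x5=1:
t1 = NOT x3 = NOT 1 = 0
t2 = t1 NOR x2 = 0 NOR 0 = 1
t3 = x5 NOR t2 = 1 NOR 1 = 0
t4 = t3 XOR x4 = 0 XOR 0 = 0
t5 = t2 NAND t4 = 1 NAND 0 = 1
t6 = x1 NAND t5 = 1 NAND 1 = 0
So t6 = 0.

x1=1, x2=0, x4=0, x5=1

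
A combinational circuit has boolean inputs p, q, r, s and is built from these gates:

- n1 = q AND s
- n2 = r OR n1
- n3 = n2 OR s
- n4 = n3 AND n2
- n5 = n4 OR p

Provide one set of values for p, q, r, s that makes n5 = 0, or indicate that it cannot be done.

n5 = n4 OR p must be 0, so both n4 = 0 and p = 0.
Check with p=0, q=1, r=0, s=0:
n1 = q AND s = 1 AND 0 = 0
n2 = r OR n1 = 0 OR 0 = 0
n3 = n2 OR s = 0 OR 0 = 0
n4 = n3 AND n2 = 0 AND 0 = 0
n5 = n4 OR p = 0 OR 0 = 0
So n5 = 0 as required.

p=0, q=1, r=0, s=0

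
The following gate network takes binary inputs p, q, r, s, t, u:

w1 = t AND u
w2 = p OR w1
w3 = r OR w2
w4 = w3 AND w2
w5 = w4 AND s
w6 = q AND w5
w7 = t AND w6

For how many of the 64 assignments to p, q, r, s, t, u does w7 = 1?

6

w7 = t AND w6 must be 1, so both t = 1 and w6 = 1.
w6 = q AND w5 must be 1, so both q = 1 and w5 = 1.
w5 = w4 AND s must be 1, so both w4 = 1 and s = 1.
Enumerating the 64 input combinations, 6 give w7 = 1 and 58 give w7 = 0.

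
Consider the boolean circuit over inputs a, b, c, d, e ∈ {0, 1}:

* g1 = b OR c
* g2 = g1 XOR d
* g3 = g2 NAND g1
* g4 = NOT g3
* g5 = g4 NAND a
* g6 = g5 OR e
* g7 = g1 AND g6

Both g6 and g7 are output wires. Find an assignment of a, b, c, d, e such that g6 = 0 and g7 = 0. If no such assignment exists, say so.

a=1, b=1, c=1, d=0, e=0

Check with a=1, b=1, c=1, d=0, e=0:
g1 = b OR c = 1 OR 1 = 1
g2 = g1 XOR d = 1 XOR 0 = 1
g3 = g2 NAND g1 = 1 NAND 1 = 0
g4 = NOT g3 = NOT 0 = 1
g5 = g4 NAND a = 1 NAND 1 = 0
g6 = g5 OR e = 0 OR 0 = 0
g7 = g1 AND g6 = 1 AND 0 = 0
So g6 = 0 and g7 = 0.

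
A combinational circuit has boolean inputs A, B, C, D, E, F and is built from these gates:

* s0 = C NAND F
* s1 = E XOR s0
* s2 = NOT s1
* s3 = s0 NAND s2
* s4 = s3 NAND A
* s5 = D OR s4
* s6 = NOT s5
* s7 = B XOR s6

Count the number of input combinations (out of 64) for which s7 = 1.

s7 = B XOR s6 must be 1, so B and s6 differ.
Enumerating the 64 input combinations, 32 give s7 = 1 and 32 give s7 = 0.

32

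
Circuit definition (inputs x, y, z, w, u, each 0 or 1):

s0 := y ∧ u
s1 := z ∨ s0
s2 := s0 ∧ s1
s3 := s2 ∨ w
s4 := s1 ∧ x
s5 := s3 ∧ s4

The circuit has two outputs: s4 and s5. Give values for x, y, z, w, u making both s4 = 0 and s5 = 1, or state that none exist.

no solution exists

Across all 32 input combinations, none give both s4 = 0 and s5 = 1.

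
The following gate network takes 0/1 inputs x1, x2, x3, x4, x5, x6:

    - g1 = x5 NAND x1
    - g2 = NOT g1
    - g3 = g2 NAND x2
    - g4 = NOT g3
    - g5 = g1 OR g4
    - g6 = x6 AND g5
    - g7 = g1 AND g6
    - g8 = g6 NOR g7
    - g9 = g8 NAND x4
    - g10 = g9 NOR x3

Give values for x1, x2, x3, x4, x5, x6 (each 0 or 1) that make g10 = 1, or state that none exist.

x1=1, x2=0, x3=0, x4=1, x5=0, x6=0

g10 = g9 NOR x3 must be 1, so both g9 = 0 and x3 = 0.
g9 = g8 NAND x4 must be 0, so both g8 = 1 and x4 = 1.
Check with x1=1, x2=0, x3=0, x4=1, x5=0, x6=0:
g1 = x5 NAND x1 = 0 NAND 1 = 1
g2 = NOT g1 = NOT 1 = 0
g3 = g2 NAND x2 = 0 NAND 0 = 1
g4 = NOT g3 = NOT 1 = 0
g5 = g1 OR g4 = 1 OR 0 = 1
g6 = x6 AND g5 = 0 AND 1 = 0
g7 = g1 AND g6 = 1 AND 0 = 0
g8 = g6 NOR g7 = 0 NOR 0 = 1
g9 = g8 NAND x4 = 1 NAND 1 = 0
g10 = g9 NOR x3 = 0 NOR 0 = 1
So g10 = 1 as required.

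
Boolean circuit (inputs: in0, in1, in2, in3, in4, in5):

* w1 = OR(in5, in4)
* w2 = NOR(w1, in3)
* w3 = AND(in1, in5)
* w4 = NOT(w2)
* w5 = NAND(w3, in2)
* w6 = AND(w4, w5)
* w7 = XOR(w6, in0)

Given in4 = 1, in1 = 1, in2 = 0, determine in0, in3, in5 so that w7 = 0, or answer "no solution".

Check with in4 = 1, in1 = 1, in2 = 0 and in0=1, in3=0, in5=0:
w1 = OR(in5, in4) = OR(0, 1) = 1
w2 = NOR(w1, in3) = NOR(1, 0) = 0
w3 = AND(in1, in5) = AND(1, 0) = 0
w4 = NOT(w2) = NOT 0 = 1
w5 = NAND(w3, in2) = NAND(0, 0) = 1
w6 = AND(w4, w5) = AND(1, 1) = 1
w7 = XOR(w6, in0) = XOR(1, 1) = 0
So w7 = 0.

in0=1, in3=0, in5=0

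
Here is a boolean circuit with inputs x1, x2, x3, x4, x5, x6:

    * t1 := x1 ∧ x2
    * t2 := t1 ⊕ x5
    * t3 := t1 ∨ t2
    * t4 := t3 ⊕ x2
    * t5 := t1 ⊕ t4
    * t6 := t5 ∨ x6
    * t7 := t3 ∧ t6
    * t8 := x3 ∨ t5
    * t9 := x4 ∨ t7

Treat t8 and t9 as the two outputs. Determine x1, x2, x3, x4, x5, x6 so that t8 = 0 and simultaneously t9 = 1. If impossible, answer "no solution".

Check with x1=1, x2=0, x3=0, x4=1, x5=0, x6=1:
t1 = x1 ∧ x2 = 1 ∧ 0 = 0
t2 = t1 ⊕ x5 = 0 ⊕ 0 = 0
t3 = t1 ∨ t2 = 0 ∨ 0 = 0
t4 = t3 ⊕ x2 = 0 ⊕ 0 = 0
t5 = t1 ⊕ t4 = 0 ⊕ 0 = 0
t6 = t5 ∨ x6 = 0 ∨ 1 = 1
t7 = t3 ∧ t6 = 0 ∧ 1 = 0
t8 = x3 ∨ t5 = 0 ∨ 0 = 0
t9 = x4 ∨ t7 = 1 ∨ 0 = 1
So t8 = 0 and t9 = 1.

x1=1, x2=0, x3=0, x4=1, x5=0, x6=1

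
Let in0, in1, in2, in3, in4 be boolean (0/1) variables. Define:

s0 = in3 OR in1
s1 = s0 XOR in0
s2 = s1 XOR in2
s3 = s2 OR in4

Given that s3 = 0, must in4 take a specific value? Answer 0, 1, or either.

0

s3 = s2 OR in4 must be 0, so both s2 = 0 and in4 = 0.
s2 = s1 XOR in2 must be 0, so s1 and in2 are equal.
Every assignment with s3 = 0 has in4 = 0; there are 8 such assignment(s).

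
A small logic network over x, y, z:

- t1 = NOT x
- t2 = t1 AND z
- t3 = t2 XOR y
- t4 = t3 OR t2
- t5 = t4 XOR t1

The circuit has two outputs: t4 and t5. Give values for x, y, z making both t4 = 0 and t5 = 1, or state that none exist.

Check with x=0, y=0, z=0:
t1 = NOT x = NOT 0 = 1
t2 = t1 AND z = 1 AND 0 = 0
t3 = t2 XOR y = 0 XOR 0 = 0
t4 = t3 OR t2 = 0 OR 0 = 0
t5 = t4 XOR t1 = 0 XOR 1 = 1
So t4 = 0 and t5 = 1.

x=0, y=0, z=0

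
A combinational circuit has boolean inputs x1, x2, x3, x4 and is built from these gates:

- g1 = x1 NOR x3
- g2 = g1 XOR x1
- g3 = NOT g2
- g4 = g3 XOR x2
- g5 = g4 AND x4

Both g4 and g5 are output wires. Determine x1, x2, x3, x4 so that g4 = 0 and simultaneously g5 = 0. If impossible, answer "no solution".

Check with x1=0, x2=0, x3=0, x4=1:
g1 = x1 NOR x3 = 0 NOR 0 = 1
g2 = g1 XOR x1 = 1 XOR 0 = 1
g3 = NOT g2 = NOT 1 = 0
g4 = g3 XOR x2 = 0 XOR 0 = 0
g5 = g4 AND x4 = 0 AND 1 = 0
So g4 = 0 and g5 = 0.

x1=0, x2=0, x3=0, x4=1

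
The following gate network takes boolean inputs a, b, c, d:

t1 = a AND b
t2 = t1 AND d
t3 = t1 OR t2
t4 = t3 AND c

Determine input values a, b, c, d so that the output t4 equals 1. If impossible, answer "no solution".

a=1, b=1, c=1, d=0

Check with a=1, b=1, c=1, d=0:
t1 = a AND b = 1 AND 1 = 1
t2 = t1 AND d = 1 AND 0 = 0
t3 = t1 OR t2 = 1 OR 0 = 1
t4 = t3 AND c = 1 AND 1 = 1
So t4 = 1 as required.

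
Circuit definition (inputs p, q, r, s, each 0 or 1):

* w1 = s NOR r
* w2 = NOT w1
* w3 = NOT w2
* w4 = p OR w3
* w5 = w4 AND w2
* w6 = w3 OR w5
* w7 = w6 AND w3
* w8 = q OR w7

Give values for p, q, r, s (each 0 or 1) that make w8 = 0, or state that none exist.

w8 = q OR w7 must be 0, so both q = 0 and w7 = 0.
Check with p=0, q=0, r=1, s=1:
w1 = s NOR r = 1 NOR 1 = 0
w2 = NOT w1 = NOT 0 = 1
w3 = NOT w2 = NOT 1 = 0
w4 = p OR w3 = 0 OR 0 = 0
w5 = w4 AND w2 = 0 AND 1 = 0
w6 = w3 OR w5 = 0 OR 0 = 0
w7 = w6 AND w3 = 0 AND 0 = 0
w8 = q OR w7 = 0 OR 0 = 0
So w8 = 0 as required.

p=0, q=0, r=1, s=1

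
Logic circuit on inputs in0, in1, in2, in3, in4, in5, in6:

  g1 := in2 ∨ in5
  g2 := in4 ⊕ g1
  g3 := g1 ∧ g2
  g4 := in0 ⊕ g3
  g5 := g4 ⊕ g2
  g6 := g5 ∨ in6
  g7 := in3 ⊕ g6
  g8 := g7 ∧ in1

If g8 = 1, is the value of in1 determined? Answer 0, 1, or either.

g8 = g7 ∧ in1 must be 1, so both g7 = 1 and in1 = 1.
g7 = in3 ⊕ g6 must be 1, so in3 and g6 differ.
Every assignment with g8 = 1 has in1 = 1; there are 32 such assignment(s).

1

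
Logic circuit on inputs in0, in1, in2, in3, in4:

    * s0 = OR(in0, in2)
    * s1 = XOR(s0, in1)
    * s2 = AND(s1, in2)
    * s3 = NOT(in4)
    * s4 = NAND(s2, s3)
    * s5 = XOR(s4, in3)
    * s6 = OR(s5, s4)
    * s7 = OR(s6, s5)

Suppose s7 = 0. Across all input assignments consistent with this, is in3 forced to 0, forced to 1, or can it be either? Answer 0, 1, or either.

s7 = OR(s6, s5) must be 0, so both s6 = 0 and s5 = 0.
s6 = OR(s5, s4) must be 0, so both s5 = 0 and s4 = 0.
Every assignment with s7 = 0 has in3 = 0; there are 2 such assignment(s).
  in0=0, in1=0, in2=1, in3=0, in4=0
  in0=1, in1=0, in2=1, in3=0, in4=0

0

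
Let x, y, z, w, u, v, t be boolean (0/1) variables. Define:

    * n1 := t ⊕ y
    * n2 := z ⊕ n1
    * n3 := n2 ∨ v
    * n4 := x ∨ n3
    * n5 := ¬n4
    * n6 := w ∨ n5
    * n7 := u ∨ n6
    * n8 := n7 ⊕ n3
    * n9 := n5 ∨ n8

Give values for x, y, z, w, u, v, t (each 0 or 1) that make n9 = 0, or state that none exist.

x=1, y=0, z=0, w=1, u=1, v=1, t=1

n9 = n5 ∨ n8 must be 0, so both n5 = 0 and n8 = 0.
n5 = ¬n4 must be 0, so n4 = 1.
n8 = n7 ⊕ n3 must be 0, so n7 and n3 are equal.
Check with x=1, y=0, z=0, w=1, u=1, v=1, t=1:
n1 = t ⊕ y = 1 ⊕ 0 = 1
n2 = z ⊕ n1 = 0 ⊕ 1 = 1
n3 = n2 ∨ v = 1 ∨ 1 = 1
n4 = x ∨ n3 = 1 ∨ 1 = 1
n5 = ¬n4 = ¬1 = 0
n6 = w ∨ n5 = 1 ∨ 0 = 1
n7 = u ∨ n6 = 1 ∨ 1 = 1
n8 = n7 ⊕ n3 = 1 ⊕ 1 = 0
n9 = n5 ∨ n8 = 0 ∨ 0 = 0
So n9 = 0 as required.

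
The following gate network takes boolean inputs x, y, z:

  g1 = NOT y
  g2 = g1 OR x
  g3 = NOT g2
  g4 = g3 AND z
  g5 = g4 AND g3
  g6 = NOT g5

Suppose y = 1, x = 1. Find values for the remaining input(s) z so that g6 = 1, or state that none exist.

z=1

Check with y = 1, x = 1 and z=1:
g1 = NOT y = NOT 1 = 0
g2 = g1 OR x = 0 OR 1 = 1
g3 = NOT g2 = NOT 1 = 0
g4 = g3 AND z = 0 AND 1 = 0
g5 = g4 AND g3 = 0 AND 0 = 0
g6 = NOT g5 = NOT 0 = 1
So g6 = 1.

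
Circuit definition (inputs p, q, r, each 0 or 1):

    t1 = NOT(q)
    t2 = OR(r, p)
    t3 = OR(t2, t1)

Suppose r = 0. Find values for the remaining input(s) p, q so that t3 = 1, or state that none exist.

t3 = OR(t2, t1) must be 1, so at least one of t2, t1 is 1.
Check with r = 0 and p=1, q=0:
t1 = NOT(q) = NOT 0 = 1
t2 = OR(r, p) = OR(0, 1) = 1
t3 = OR(t2, t1) = OR(1, 1) = 1
So t3 = 1.

p=1, q=0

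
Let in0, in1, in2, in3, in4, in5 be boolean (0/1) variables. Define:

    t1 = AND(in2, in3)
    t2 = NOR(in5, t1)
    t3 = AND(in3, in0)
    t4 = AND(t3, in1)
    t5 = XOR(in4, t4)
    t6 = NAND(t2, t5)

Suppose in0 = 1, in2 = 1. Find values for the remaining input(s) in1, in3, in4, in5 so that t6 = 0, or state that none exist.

in1=1, in3=0, in4=1, in5=0

t6 = NAND(t2, t5) must be 0, so both t2 = 1 and t5 = 1.
Check with in0 = 1, in2 = 1 and in1=1, in3=0, in4=1, in5=0:
t1 = AND(in2, in3) = AND(1, 0) = 0
t2 = NOR(in5, t1) = NOR(0, 0) = 1
t3 = AND(in3, in0) = AND(0, 1) = 0
t4 = AND(t3, in1) = AND(0, 1) = 0
t5 = XOR(in4, t4) = XOR(1, 0) = 1
t6 = NAND(t2, t5) = NAND(1, 1) = 0
So t6 = 0.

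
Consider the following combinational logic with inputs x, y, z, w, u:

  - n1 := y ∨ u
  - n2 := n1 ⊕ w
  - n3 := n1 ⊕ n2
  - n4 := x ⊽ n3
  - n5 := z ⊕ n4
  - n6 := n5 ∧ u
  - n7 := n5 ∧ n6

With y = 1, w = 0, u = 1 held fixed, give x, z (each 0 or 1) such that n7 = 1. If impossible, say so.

x=1, z=1

n7 = n5 ∧ n6 must be 1, so both n5 = 1 and n6 = 1.
n5 = z ⊕ n4 must be 1, so z and n4 differ.
Check with y = 1, w = 0, u = 1 and x=1, z=1:
n1 = y ∨ u = 1 ∨ 1 = 1
n2 = n1 ⊕ w = 1 ⊕ 0 = 1
n3 = n1 ⊕ n2 = 1 ⊕ 1 = 0
n4 = x ⊽ n3 = 1 ⊽ 0 = 0
n5 = z ⊕ n4 = 1 ⊕ 0 = 1
n6 = n5 ∧ u = 1 ∧ 1 = 1
n7 = n5 ∧ n6 = 1 ∧ 1 = 1
So n7 = 1.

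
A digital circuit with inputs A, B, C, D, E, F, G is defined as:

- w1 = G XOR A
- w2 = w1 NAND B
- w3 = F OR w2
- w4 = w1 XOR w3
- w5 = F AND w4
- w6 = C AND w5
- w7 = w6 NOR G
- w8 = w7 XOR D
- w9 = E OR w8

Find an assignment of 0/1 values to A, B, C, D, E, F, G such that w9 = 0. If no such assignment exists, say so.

Check with A=0, B=1, C=1, D=0, E=0, F=1, G=1:
w1 = G XOR A = 1 XOR 0 = 1
w2 = w1 NAND B = 1 NAND 1 = 0
w3 = F OR w2 = 1 OR 0 = 1
w4 = w1 XOR w3 = 1 XOR 1 = 0
w5 = F AND w4 = 1 AND 0 = 0
w6 = C AND w5 = 1 AND 0 = 0
w7 = w6 NOR G = 0 NOR 1 = 0
w8 = w7 XOR D = 0 XOR 0 = 0
w9 = E OR w8 = 0 OR 0 = 0
So w9 = 0 as required.

A=0, B=1, C=1, D=0, E=0, F=1, G=1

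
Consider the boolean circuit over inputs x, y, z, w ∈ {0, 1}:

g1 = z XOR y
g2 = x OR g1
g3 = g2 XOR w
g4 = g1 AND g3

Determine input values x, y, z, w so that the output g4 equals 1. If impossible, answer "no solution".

x=0, y=1, z=0, w=0

g4 = g1 AND g3 must be 1, so both g1 = 1 and g3 = 1.
g1 = z XOR y must be 1, so z and y differ.
Check with x=0, y=1, z=0, w=0:
g1 = z XOR y = 0 XOR 1 = 1
g2 = x OR g1 = 0 OR 1 = 1
g3 = g2 XOR w = 1 XOR 0 = 1
g4 = g1 AND g3 = 1 AND 1 = 1
So g4 = 1 as required.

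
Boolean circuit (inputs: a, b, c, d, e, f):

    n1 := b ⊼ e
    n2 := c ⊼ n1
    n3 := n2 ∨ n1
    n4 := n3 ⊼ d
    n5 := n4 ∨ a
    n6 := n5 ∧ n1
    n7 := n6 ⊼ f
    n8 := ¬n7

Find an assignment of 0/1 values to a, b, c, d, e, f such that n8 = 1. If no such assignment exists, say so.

a=0 b=1 c=0 d=0 e=0 f=1

n8 = ¬n7 must be 1, so n7 = 0.
Check with a=0 b=1 c=0 d=0 e=0 f=1:
n1 = b ⊼ e = 1 ⊼ 0 = 1
n2 = c ⊼ n1 = 0 ⊼ 1 = 1
n3 = n2 ∨ n1 = 1 ∨ 1 = 1
n4 = n3 ⊼ d = 1 ⊼ 0 = 1
n5 = n4 ∨ a = 1 ∨ 0 = 1
n6 = n5 ∧ n1 = 1 ∧ 1 = 1
n7 = n6 ⊼ f = 1 ⊼ 1 = 0
n8 = ¬n7 = ¬0 = 1
So n8 = 1 as required.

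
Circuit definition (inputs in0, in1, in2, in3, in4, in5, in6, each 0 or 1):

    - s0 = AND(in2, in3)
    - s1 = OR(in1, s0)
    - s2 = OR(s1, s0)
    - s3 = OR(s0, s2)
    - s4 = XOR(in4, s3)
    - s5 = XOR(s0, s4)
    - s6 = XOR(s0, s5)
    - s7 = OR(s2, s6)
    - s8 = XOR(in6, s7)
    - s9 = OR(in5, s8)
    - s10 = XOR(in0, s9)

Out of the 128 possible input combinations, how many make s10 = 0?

64

s10 = XOR(in0, s9) must be 0, so in0 and s9 are equal.
Enumerating the 128 input combinations, 64 give s10 = 0 and 64 give s10 = 1.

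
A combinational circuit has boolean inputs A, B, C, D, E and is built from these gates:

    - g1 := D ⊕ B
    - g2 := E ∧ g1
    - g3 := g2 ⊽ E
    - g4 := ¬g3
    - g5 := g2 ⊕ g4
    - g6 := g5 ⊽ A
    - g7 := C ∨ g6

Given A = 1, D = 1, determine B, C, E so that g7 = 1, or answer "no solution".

g7 = C ∨ g6 must be 1, so at least one of C, g6 is 1.
Check with A = 1, D = 1 and B=1, C=1, E=0:
g1 = D ⊕ B = 1 ⊕ 1 = 0
g2 = E ∧ g1 = 0 ∧ 0 = 0
g3 = g2 ⊽ E = 0 ⊽ 0 = 1
g4 = ¬g3 = ¬1 = 0
g5 = g2 ⊕ g4 = 0 ⊕ 0 = 0
g6 = g5 ⊽ A = 0 ⊽ 1 = 0
g7 = C ∨ g6 = 1 ∨ 0 = 1
So g7 = 1.

B=1 C=1 E=0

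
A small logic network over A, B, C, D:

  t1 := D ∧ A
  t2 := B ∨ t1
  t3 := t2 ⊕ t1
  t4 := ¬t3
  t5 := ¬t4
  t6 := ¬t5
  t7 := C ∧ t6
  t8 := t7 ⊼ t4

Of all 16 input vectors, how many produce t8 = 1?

t8 = t7 ⊼ t4 must be 1, so at least one of t7, t4 is 0.
Enumerating the 16 input combinations, 11 give t8 = 1 and 5 give t8 = 0.

11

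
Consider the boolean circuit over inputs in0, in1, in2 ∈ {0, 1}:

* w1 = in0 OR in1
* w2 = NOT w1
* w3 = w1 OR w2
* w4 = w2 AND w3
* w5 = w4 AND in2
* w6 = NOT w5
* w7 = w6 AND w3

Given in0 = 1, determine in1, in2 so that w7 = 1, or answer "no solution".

in1=1, in2=1

Check with in0 = 1 and in1=1, in2=1:
w1 = in0 OR in1 = 1 OR 1 = 1
w2 = NOT w1 = NOT 1 = 0
w3 = w1 OR w2 = 1 OR 0 = 1
w4 = w2 AND w3 = 0 AND 1 = 0
w5 = w4 AND in2 = 0 AND 1 = 0
w6 = NOT w5 = NOT 0 = 1
w7 = w6 AND w3 = 1 AND 1 = 1
So w7 = 1.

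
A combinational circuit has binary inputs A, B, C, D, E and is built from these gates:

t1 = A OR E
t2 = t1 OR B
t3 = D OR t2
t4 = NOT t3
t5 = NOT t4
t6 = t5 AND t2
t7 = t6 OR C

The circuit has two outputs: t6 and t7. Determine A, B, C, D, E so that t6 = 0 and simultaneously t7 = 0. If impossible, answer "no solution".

A=0 B=0 C=0 D=1 E=0

Check with A=0 B=0 C=0 D=1 E=0:
t1 = A OR E = 0 OR 0 = 0
t2 = t1 OR B = 0 OR 0 = 0
t3 = D OR t2 = 1 OR 0 = 1
t4 = NOT t3 = NOT 1 = 0
t5 = NOT t4 = NOT 0 = 1
t6 = t5 AND t2 = 1 AND 0 = 0
t7 = t6 OR C = 0 OR 0 = 0
So t6 = 0 and t7 = 0.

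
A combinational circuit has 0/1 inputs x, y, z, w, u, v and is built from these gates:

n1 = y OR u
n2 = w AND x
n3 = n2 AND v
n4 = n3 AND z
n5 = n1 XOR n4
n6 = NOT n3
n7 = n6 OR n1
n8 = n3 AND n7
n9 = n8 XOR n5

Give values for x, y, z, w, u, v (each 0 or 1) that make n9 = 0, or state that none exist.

x=1, y=0, z=0, w=1, u=1, v=1

n9 = n8 XOR n5 must be 0, so n8 and n5 are equal.
Check with x=1, y=0, z=0, w=1, u=1, v=1:
n1 = y OR u = 0 OR 1 = 1
n2 = w AND x = 1 AND 1 = 1
n3 = n2 AND v = 1 AND 1 = 1
n4 = n3 AND z = 1 AND 0 = 0
n5 = n1 XOR n4 = 1 XOR 0 = 1
n6 = NOT n3 = NOT 1 = 0
n7 = n6 OR n1 = 0 OR 1 = 1
n8 = n3 AND n7 = 1 AND 1 = 1
n9 = n8 XOR n5 = 1 XOR 1 = 0
So n9 = 0 as required.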